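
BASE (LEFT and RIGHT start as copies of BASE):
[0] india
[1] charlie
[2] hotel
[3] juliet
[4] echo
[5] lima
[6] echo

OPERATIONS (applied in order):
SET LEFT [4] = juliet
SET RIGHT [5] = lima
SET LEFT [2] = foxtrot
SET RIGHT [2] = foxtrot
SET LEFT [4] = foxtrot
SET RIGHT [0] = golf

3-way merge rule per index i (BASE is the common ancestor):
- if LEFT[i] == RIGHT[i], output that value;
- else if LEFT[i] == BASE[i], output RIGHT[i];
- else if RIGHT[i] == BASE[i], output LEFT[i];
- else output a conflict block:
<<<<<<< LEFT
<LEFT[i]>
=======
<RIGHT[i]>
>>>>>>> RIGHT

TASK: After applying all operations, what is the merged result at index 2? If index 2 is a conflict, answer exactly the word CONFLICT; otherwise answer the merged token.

Final LEFT:  [india, charlie, foxtrot, juliet, foxtrot, lima, echo]
Final RIGHT: [golf, charlie, foxtrot, juliet, echo, lima, echo]
i=0: L=india=BASE, R=golf -> take RIGHT -> golf
i=1: L=charlie R=charlie -> agree -> charlie
i=2: L=foxtrot R=foxtrot -> agree -> foxtrot
i=3: L=juliet R=juliet -> agree -> juliet
i=4: L=foxtrot, R=echo=BASE -> take LEFT -> foxtrot
i=5: L=lima R=lima -> agree -> lima
i=6: L=echo R=echo -> agree -> echo
Index 2 -> foxtrot

Answer: foxtrot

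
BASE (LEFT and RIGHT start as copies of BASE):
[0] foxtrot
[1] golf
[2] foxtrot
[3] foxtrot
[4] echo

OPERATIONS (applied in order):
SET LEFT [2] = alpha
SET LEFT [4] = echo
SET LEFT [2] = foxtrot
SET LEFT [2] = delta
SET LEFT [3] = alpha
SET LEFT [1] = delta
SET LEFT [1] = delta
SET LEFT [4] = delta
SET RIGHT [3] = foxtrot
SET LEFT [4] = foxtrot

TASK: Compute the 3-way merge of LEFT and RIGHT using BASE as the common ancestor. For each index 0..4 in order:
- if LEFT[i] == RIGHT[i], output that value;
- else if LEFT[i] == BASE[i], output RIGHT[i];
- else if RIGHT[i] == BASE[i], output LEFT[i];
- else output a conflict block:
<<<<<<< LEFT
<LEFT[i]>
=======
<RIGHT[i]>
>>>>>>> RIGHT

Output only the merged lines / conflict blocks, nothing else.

Answer: foxtrot
delta
delta
alpha
foxtrot

Derivation:
Final LEFT:  [foxtrot, delta, delta, alpha, foxtrot]
Final RIGHT: [foxtrot, golf, foxtrot, foxtrot, echo]
i=0: L=foxtrot R=foxtrot -> agree -> foxtrot
i=1: L=delta, R=golf=BASE -> take LEFT -> delta
i=2: L=delta, R=foxtrot=BASE -> take LEFT -> delta
i=3: L=alpha, R=foxtrot=BASE -> take LEFT -> alpha
i=4: L=foxtrot, R=echo=BASE -> take LEFT -> foxtrot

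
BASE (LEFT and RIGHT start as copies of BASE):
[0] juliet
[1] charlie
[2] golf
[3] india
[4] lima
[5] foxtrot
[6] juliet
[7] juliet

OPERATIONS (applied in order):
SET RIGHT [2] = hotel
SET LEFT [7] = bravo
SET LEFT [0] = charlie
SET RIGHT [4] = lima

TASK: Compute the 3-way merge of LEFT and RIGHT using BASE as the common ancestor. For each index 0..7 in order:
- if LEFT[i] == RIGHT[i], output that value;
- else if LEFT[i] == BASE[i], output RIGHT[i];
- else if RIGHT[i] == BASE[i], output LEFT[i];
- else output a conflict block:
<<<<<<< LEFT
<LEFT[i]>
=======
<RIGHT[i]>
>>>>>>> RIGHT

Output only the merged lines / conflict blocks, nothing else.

Final LEFT:  [charlie, charlie, golf, india, lima, foxtrot, juliet, bravo]
Final RIGHT: [juliet, charlie, hotel, india, lima, foxtrot, juliet, juliet]
i=0: L=charlie, R=juliet=BASE -> take LEFT -> charlie
i=1: L=charlie R=charlie -> agree -> charlie
i=2: L=golf=BASE, R=hotel -> take RIGHT -> hotel
i=3: L=india R=india -> agree -> india
i=4: L=lima R=lima -> agree -> lima
i=5: L=foxtrot R=foxtrot -> agree -> foxtrot
i=6: L=juliet R=juliet -> agree -> juliet
i=7: L=bravo, R=juliet=BASE -> take LEFT -> bravo

Answer: charlie
charlie
hotel
india
lima
foxtrot
juliet
bravo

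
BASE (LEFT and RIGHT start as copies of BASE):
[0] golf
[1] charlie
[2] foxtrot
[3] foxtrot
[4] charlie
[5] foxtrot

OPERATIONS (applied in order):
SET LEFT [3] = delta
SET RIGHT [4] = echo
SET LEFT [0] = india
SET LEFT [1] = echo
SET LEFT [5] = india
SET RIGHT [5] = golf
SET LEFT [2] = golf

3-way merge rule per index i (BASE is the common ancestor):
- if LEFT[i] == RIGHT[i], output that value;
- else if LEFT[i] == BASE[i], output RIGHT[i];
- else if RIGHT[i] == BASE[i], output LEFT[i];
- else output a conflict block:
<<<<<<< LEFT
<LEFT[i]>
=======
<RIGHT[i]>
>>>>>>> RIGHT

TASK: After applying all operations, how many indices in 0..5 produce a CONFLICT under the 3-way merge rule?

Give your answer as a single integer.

Final LEFT:  [india, echo, golf, delta, charlie, india]
Final RIGHT: [golf, charlie, foxtrot, foxtrot, echo, golf]
i=0: L=india, R=golf=BASE -> take LEFT -> india
i=1: L=echo, R=charlie=BASE -> take LEFT -> echo
i=2: L=golf, R=foxtrot=BASE -> take LEFT -> golf
i=3: L=delta, R=foxtrot=BASE -> take LEFT -> delta
i=4: L=charlie=BASE, R=echo -> take RIGHT -> echo
i=5: BASE=foxtrot L=india R=golf all differ -> CONFLICT
Conflict count: 1

Answer: 1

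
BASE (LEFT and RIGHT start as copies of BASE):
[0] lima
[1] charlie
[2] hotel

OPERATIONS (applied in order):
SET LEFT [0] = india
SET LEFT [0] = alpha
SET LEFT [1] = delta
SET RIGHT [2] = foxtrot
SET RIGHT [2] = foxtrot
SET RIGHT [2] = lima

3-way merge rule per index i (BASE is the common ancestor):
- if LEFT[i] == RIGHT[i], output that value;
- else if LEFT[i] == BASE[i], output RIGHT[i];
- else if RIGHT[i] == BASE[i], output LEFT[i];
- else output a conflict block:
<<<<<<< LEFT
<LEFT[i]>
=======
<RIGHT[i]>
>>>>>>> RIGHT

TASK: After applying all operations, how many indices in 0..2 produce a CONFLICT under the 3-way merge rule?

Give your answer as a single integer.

Answer: 0

Derivation:
Final LEFT:  [alpha, delta, hotel]
Final RIGHT: [lima, charlie, lima]
i=0: L=alpha, R=lima=BASE -> take LEFT -> alpha
i=1: L=delta, R=charlie=BASE -> take LEFT -> delta
i=2: L=hotel=BASE, R=lima -> take RIGHT -> lima
Conflict count: 0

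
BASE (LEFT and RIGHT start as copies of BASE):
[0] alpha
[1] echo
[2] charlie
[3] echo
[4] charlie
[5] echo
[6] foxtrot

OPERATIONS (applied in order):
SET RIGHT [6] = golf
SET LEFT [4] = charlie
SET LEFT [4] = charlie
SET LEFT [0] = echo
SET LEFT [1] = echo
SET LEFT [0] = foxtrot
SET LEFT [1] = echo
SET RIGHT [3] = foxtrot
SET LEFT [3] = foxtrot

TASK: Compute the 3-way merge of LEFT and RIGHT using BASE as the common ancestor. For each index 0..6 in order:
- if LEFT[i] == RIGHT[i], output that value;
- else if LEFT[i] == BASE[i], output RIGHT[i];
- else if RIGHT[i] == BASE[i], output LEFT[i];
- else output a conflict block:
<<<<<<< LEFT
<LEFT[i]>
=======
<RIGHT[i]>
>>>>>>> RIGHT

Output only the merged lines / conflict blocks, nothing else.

Answer: foxtrot
echo
charlie
foxtrot
charlie
echo
golf

Derivation:
Final LEFT:  [foxtrot, echo, charlie, foxtrot, charlie, echo, foxtrot]
Final RIGHT: [alpha, echo, charlie, foxtrot, charlie, echo, golf]
i=0: L=foxtrot, R=alpha=BASE -> take LEFT -> foxtrot
i=1: L=echo R=echo -> agree -> echo
i=2: L=charlie R=charlie -> agree -> charlie
i=3: L=foxtrot R=foxtrot -> agree -> foxtrot
i=4: L=charlie R=charlie -> agree -> charlie
i=5: L=echo R=echo -> agree -> echo
i=6: L=foxtrot=BASE, R=golf -> take RIGHT -> golf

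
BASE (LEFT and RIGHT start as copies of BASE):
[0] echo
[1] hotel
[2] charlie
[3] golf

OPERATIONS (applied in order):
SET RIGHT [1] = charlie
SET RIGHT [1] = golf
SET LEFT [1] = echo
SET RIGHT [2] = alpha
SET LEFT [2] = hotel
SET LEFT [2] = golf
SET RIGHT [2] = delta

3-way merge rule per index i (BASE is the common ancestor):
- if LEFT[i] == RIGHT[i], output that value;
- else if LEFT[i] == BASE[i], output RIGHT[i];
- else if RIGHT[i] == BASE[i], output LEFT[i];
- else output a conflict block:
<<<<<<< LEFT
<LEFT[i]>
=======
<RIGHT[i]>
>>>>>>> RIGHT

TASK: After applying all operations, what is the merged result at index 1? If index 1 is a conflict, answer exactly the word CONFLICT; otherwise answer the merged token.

Answer: CONFLICT

Derivation:
Final LEFT:  [echo, echo, golf, golf]
Final RIGHT: [echo, golf, delta, golf]
i=0: L=echo R=echo -> agree -> echo
i=1: BASE=hotel L=echo R=golf all differ -> CONFLICT
i=2: BASE=charlie L=golf R=delta all differ -> CONFLICT
i=3: L=golf R=golf -> agree -> golf
Index 1 -> CONFLICT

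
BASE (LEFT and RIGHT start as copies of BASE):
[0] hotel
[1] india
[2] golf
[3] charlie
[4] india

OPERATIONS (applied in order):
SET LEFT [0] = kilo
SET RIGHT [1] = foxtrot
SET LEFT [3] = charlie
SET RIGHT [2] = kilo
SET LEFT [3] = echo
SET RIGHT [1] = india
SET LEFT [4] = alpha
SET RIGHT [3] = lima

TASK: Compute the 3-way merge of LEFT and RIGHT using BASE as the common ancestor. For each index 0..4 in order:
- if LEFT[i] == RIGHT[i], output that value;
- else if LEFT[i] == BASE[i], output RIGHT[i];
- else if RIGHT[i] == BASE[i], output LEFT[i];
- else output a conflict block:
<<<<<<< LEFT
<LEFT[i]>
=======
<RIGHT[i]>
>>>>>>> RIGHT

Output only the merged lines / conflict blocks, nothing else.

Answer: kilo
india
kilo
<<<<<<< LEFT
echo
=======
lima
>>>>>>> RIGHT
alpha

Derivation:
Final LEFT:  [kilo, india, golf, echo, alpha]
Final RIGHT: [hotel, india, kilo, lima, india]
i=0: L=kilo, R=hotel=BASE -> take LEFT -> kilo
i=1: L=india R=india -> agree -> india
i=2: L=golf=BASE, R=kilo -> take RIGHT -> kilo
i=3: BASE=charlie L=echo R=lima all differ -> CONFLICT
i=4: L=alpha, R=india=BASE -> take LEFT -> alpha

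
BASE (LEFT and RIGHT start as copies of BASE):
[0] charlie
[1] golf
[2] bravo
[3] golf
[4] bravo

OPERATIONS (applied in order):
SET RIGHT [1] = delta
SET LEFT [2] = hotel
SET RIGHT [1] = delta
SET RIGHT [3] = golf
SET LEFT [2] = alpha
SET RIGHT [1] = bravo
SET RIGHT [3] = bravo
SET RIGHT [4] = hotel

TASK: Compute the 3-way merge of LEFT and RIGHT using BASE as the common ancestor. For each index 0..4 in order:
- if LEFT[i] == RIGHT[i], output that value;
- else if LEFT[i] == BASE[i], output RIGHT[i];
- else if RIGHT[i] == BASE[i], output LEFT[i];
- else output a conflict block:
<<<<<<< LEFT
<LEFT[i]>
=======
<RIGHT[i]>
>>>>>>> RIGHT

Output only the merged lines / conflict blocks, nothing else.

Answer: charlie
bravo
alpha
bravo
hotel

Derivation:
Final LEFT:  [charlie, golf, alpha, golf, bravo]
Final RIGHT: [charlie, bravo, bravo, bravo, hotel]
i=0: L=charlie R=charlie -> agree -> charlie
i=1: L=golf=BASE, R=bravo -> take RIGHT -> bravo
i=2: L=alpha, R=bravo=BASE -> take LEFT -> alpha
i=3: L=golf=BASE, R=bravo -> take RIGHT -> bravo
i=4: L=bravo=BASE, R=hotel -> take RIGHT -> hotel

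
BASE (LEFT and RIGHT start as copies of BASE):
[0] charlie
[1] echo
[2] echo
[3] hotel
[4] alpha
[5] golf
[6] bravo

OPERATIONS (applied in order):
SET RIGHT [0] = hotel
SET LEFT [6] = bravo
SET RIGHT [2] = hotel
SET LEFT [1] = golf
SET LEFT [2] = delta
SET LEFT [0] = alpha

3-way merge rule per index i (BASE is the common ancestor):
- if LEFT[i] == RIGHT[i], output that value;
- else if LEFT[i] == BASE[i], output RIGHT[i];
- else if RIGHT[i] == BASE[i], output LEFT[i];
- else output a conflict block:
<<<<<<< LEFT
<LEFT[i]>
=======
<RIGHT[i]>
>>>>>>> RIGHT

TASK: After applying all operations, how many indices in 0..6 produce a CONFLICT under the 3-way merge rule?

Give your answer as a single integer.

Answer: 2

Derivation:
Final LEFT:  [alpha, golf, delta, hotel, alpha, golf, bravo]
Final RIGHT: [hotel, echo, hotel, hotel, alpha, golf, bravo]
i=0: BASE=charlie L=alpha R=hotel all differ -> CONFLICT
i=1: L=golf, R=echo=BASE -> take LEFT -> golf
i=2: BASE=echo L=delta R=hotel all differ -> CONFLICT
i=3: L=hotel R=hotel -> agree -> hotel
i=4: L=alpha R=alpha -> agree -> alpha
i=5: L=golf R=golf -> agree -> golf
i=6: L=bravo R=bravo -> agree -> bravo
Conflict count: 2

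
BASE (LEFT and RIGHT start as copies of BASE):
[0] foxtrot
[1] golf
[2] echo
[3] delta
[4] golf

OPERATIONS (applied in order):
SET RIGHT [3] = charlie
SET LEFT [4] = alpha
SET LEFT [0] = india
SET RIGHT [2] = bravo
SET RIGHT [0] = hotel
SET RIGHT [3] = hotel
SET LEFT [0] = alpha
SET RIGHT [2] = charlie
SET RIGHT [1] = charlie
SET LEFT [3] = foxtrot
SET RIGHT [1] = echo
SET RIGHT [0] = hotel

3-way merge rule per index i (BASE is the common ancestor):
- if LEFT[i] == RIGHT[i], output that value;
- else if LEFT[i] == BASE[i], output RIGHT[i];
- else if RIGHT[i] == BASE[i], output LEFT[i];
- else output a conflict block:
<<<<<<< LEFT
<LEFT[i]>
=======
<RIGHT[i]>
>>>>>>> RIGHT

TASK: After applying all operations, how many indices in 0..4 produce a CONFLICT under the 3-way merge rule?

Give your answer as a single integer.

Final LEFT:  [alpha, golf, echo, foxtrot, alpha]
Final RIGHT: [hotel, echo, charlie, hotel, golf]
i=0: BASE=foxtrot L=alpha R=hotel all differ -> CONFLICT
i=1: L=golf=BASE, R=echo -> take RIGHT -> echo
i=2: L=echo=BASE, R=charlie -> take RIGHT -> charlie
i=3: BASE=delta L=foxtrot R=hotel all differ -> CONFLICT
i=4: L=alpha, R=golf=BASE -> take LEFT -> alpha
Conflict count: 2

Answer: 2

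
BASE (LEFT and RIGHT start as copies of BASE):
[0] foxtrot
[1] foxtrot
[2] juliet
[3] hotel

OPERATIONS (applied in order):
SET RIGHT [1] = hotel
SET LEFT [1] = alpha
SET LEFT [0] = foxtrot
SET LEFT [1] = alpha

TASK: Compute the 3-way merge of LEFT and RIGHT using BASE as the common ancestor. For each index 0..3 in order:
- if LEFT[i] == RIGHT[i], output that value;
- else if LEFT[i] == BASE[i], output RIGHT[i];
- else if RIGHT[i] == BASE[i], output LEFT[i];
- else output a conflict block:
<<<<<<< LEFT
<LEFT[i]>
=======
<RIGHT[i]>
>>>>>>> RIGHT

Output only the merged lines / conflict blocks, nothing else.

Answer: foxtrot
<<<<<<< LEFT
alpha
=======
hotel
>>>>>>> RIGHT
juliet
hotel

Derivation:
Final LEFT:  [foxtrot, alpha, juliet, hotel]
Final RIGHT: [foxtrot, hotel, juliet, hotel]
i=0: L=foxtrot R=foxtrot -> agree -> foxtrot
i=1: BASE=foxtrot L=alpha R=hotel all differ -> CONFLICT
i=2: L=juliet R=juliet -> agree -> juliet
i=3: L=hotel R=hotel -> agree -> hotel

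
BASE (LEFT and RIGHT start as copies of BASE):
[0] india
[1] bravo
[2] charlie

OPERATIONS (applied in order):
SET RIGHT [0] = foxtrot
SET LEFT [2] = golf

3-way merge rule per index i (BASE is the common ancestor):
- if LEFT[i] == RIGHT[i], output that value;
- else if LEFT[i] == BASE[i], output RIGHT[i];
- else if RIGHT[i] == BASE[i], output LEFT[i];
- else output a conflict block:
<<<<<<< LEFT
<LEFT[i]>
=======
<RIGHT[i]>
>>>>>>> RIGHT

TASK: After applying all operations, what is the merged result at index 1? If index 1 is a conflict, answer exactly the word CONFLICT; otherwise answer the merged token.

Final LEFT:  [india, bravo, golf]
Final RIGHT: [foxtrot, bravo, charlie]
i=0: L=india=BASE, R=foxtrot -> take RIGHT -> foxtrot
i=1: L=bravo R=bravo -> agree -> bravo
i=2: L=golf, R=charlie=BASE -> take LEFT -> golf
Index 1 -> bravo

Answer: bravo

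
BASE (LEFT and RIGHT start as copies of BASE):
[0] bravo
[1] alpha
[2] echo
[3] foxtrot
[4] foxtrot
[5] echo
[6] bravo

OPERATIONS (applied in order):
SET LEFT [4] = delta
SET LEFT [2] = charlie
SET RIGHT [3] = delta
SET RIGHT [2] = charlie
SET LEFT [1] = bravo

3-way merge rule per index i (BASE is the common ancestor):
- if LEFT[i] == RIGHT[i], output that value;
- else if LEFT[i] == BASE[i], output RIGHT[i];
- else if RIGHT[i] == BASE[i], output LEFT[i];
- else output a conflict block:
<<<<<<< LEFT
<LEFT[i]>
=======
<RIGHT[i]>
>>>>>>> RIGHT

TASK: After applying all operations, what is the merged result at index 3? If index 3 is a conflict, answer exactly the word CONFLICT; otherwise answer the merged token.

Final LEFT:  [bravo, bravo, charlie, foxtrot, delta, echo, bravo]
Final RIGHT: [bravo, alpha, charlie, delta, foxtrot, echo, bravo]
i=0: L=bravo R=bravo -> agree -> bravo
i=1: L=bravo, R=alpha=BASE -> take LEFT -> bravo
i=2: L=charlie R=charlie -> agree -> charlie
i=3: L=foxtrot=BASE, R=delta -> take RIGHT -> delta
i=4: L=delta, R=foxtrot=BASE -> take LEFT -> delta
i=5: L=echo R=echo -> agree -> echo
i=6: L=bravo R=bravo -> agree -> bravo
Index 3 -> delta

Answer: delta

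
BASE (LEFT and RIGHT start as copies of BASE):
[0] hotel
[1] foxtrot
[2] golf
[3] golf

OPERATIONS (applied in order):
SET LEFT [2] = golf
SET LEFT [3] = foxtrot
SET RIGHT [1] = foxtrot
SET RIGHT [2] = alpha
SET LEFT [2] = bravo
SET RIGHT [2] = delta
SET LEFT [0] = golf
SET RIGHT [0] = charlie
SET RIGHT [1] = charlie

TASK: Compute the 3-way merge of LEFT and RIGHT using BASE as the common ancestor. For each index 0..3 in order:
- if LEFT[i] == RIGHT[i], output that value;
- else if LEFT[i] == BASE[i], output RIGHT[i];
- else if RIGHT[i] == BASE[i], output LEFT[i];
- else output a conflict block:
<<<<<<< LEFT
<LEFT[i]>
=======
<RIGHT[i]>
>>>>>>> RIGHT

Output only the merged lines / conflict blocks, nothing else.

Final LEFT:  [golf, foxtrot, bravo, foxtrot]
Final RIGHT: [charlie, charlie, delta, golf]
i=0: BASE=hotel L=golf R=charlie all differ -> CONFLICT
i=1: L=foxtrot=BASE, R=charlie -> take RIGHT -> charlie
i=2: BASE=golf L=bravo R=delta all differ -> CONFLICT
i=3: L=foxtrot, R=golf=BASE -> take LEFT -> foxtrot

Answer: <<<<<<< LEFT
golf
=======
charlie
>>>>>>> RIGHT
charlie
<<<<<<< LEFT
bravo
=======
delta
>>>>>>> RIGHT
foxtrot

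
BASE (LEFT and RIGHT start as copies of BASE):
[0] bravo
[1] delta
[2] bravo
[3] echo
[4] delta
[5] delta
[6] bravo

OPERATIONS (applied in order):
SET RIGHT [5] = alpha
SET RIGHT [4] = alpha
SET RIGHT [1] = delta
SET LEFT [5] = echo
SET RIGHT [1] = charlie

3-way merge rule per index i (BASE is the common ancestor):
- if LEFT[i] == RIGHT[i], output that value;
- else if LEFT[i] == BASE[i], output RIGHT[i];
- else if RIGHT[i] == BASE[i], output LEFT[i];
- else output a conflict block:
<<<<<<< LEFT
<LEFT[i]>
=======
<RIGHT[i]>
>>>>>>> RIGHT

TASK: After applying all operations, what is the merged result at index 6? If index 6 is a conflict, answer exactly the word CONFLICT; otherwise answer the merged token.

Final LEFT:  [bravo, delta, bravo, echo, delta, echo, bravo]
Final RIGHT: [bravo, charlie, bravo, echo, alpha, alpha, bravo]
i=0: L=bravo R=bravo -> agree -> bravo
i=1: L=delta=BASE, R=charlie -> take RIGHT -> charlie
i=2: L=bravo R=bravo -> agree -> bravo
i=3: L=echo R=echo -> agree -> echo
i=4: L=delta=BASE, R=alpha -> take RIGHT -> alpha
i=5: BASE=delta L=echo R=alpha all differ -> CONFLICT
i=6: L=bravo R=bravo -> agree -> bravo
Index 6 -> bravo

Answer: bravo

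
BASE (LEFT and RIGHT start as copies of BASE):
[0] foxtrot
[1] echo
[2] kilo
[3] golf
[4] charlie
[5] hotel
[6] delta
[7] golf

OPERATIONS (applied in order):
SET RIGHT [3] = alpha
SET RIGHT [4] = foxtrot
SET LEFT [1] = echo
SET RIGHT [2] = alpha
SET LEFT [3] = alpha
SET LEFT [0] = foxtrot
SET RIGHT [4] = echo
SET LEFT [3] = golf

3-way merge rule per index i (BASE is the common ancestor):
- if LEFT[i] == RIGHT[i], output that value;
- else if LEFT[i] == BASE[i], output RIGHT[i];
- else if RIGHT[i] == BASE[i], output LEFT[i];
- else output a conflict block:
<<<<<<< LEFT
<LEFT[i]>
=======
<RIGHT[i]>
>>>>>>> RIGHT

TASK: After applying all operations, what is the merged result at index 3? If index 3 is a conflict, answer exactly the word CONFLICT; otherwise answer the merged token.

Final LEFT:  [foxtrot, echo, kilo, golf, charlie, hotel, delta, golf]
Final RIGHT: [foxtrot, echo, alpha, alpha, echo, hotel, delta, golf]
i=0: L=foxtrot R=foxtrot -> agree -> foxtrot
i=1: L=echo R=echo -> agree -> echo
i=2: L=kilo=BASE, R=alpha -> take RIGHT -> alpha
i=3: L=golf=BASE, R=alpha -> take RIGHT -> alpha
i=4: L=charlie=BASE, R=echo -> take RIGHT -> echo
i=5: L=hotel R=hotel -> agree -> hotel
i=6: L=delta R=delta -> agree -> delta
i=7: L=golf R=golf -> agree -> golf
Index 3 -> alpha

Answer: alpha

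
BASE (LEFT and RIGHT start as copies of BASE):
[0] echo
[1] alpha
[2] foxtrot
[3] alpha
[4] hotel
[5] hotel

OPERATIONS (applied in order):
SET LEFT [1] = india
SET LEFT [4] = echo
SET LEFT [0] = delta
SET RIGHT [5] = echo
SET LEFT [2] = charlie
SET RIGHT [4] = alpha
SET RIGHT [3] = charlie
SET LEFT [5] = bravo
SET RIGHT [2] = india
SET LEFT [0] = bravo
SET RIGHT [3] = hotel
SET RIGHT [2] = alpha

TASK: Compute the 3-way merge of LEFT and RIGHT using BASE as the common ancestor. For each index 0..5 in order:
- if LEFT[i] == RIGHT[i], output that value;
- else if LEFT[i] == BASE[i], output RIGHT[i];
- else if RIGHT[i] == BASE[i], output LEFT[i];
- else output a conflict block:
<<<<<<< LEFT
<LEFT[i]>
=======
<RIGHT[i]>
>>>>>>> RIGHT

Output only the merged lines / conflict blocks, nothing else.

Final LEFT:  [bravo, india, charlie, alpha, echo, bravo]
Final RIGHT: [echo, alpha, alpha, hotel, alpha, echo]
i=0: L=bravo, R=echo=BASE -> take LEFT -> bravo
i=1: L=india, R=alpha=BASE -> take LEFT -> india
i=2: BASE=foxtrot L=charlie R=alpha all differ -> CONFLICT
i=3: L=alpha=BASE, R=hotel -> take RIGHT -> hotel
i=4: BASE=hotel L=echo R=alpha all differ -> CONFLICT
i=5: BASE=hotel L=bravo R=echo all differ -> CONFLICT

Answer: bravo
india
<<<<<<< LEFT
charlie
=======
alpha
>>>>>>> RIGHT
hotel
<<<<<<< LEFT
echo
=======
alpha
>>>>>>> RIGHT
<<<<<<< LEFT
bravo
=======
echo
>>>>>>> RIGHT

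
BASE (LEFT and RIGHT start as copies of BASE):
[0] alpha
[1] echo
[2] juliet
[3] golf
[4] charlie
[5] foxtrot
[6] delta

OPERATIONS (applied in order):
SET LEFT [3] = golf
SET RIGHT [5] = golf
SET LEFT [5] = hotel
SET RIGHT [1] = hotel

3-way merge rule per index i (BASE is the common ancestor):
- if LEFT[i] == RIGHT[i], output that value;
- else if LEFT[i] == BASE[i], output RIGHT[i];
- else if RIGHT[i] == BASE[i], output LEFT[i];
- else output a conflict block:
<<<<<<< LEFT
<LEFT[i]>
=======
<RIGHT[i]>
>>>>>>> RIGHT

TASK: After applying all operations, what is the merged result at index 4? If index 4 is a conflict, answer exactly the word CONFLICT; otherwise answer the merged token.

Answer: charlie

Derivation:
Final LEFT:  [alpha, echo, juliet, golf, charlie, hotel, delta]
Final RIGHT: [alpha, hotel, juliet, golf, charlie, golf, delta]
i=0: L=alpha R=alpha -> agree -> alpha
i=1: L=echo=BASE, R=hotel -> take RIGHT -> hotel
i=2: L=juliet R=juliet -> agree -> juliet
i=3: L=golf R=golf -> agree -> golf
i=4: L=charlie R=charlie -> agree -> charlie
i=5: BASE=foxtrot L=hotel R=golf all differ -> CONFLICT
i=6: L=delta R=delta -> agree -> delta
Index 4 -> charlie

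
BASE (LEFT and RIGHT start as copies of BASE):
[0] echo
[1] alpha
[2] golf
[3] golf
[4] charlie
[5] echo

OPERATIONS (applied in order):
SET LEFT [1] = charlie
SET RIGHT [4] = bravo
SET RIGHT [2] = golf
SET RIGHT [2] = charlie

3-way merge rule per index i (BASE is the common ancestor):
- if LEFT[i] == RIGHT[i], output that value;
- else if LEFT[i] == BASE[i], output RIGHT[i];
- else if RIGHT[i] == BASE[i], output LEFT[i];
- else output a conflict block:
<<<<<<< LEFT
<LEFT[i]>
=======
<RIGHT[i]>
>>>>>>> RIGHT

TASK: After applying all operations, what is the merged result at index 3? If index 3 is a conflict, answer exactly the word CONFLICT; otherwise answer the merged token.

Final LEFT:  [echo, charlie, golf, golf, charlie, echo]
Final RIGHT: [echo, alpha, charlie, golf, bravo, echo]
i=0: L=echo R=echo -> agree -> echo
i=1: L=charlie, R=alpha=BASE -> take LEFT -> charlie
i=2: L=golf=BASE, R=charlie -> take RIGHT -> charlie
i=3: L=golf R=golf -> agree -> golf
i=4: L=charlie=BASE, R=bravo -> take RIGHT -> bravo
i=5: L=echo R=echo -> agree -> echo
Index 3 -> golf

Answer: golf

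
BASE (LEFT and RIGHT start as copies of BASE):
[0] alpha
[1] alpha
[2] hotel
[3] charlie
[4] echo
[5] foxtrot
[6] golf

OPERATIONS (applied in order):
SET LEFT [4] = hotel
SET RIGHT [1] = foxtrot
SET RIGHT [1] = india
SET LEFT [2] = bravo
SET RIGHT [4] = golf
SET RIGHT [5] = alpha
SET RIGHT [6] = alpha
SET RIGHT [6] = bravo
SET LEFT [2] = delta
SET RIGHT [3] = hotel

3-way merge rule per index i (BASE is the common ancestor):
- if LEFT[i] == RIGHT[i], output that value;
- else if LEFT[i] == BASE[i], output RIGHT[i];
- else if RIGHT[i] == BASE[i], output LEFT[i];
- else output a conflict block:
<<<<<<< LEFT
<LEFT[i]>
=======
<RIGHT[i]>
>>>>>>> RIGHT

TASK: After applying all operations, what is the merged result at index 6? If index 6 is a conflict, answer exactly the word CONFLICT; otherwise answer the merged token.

Final LEFT:  [alpha, alpha, delta, charlie, hotel, foxtrot, golf]
Final RIGHT: [alpha, india, hotel, hotel, golf, alpha, bravo]
i=0: L=alpha R=alpha -> agree -> alpha
i=1: L=alpha=BASE, R=india -> take RIGHT -> india
i=2: L=delta, R=hotel=BASE -> take LEFT -> delta
i=3: L=charlie=BASE, R=hotel -> take RIGHT -> hotel
i=4: BASE=echo L=hotel R=golf all differ -> CONFLICT
i=5: L=foxtrot=BASE, R=alpha -> take RIGHT -> alpha
i=6: L=golf=BASE, R=bravo -> take RIGHT -> bravo
Index 6 -> bravo

Answer: bravo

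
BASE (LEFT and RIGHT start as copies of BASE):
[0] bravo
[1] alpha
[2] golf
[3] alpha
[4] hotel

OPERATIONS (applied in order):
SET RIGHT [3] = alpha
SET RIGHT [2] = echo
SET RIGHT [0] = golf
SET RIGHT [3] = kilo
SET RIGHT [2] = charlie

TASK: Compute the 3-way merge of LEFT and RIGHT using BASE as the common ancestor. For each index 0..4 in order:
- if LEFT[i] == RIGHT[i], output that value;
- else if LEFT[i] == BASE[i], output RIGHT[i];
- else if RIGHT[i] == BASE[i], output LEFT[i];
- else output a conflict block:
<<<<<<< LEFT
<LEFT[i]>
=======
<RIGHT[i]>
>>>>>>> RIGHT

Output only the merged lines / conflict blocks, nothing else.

Final LEFT:  [bravo, alpha, golf, alpha, hotel]
Final RIGHT: [golf, alpha, charlie, kilo, hotel]
i=0: L=bravo=BASE, R=golf -> take RIGHT -> golf
i=1: L=alpha R=alpha -> agree -> alpha
i=2: L=golf=BASE, R=charlie -> take RIGHT -> charlie
i=3: L=alpha=BASE, R=kilo -> take RIGHT -> kilo
i=4: L=hotel R=hotel -> agree -> hotel

Answer: golf
alpha
charlie
kilo
hotel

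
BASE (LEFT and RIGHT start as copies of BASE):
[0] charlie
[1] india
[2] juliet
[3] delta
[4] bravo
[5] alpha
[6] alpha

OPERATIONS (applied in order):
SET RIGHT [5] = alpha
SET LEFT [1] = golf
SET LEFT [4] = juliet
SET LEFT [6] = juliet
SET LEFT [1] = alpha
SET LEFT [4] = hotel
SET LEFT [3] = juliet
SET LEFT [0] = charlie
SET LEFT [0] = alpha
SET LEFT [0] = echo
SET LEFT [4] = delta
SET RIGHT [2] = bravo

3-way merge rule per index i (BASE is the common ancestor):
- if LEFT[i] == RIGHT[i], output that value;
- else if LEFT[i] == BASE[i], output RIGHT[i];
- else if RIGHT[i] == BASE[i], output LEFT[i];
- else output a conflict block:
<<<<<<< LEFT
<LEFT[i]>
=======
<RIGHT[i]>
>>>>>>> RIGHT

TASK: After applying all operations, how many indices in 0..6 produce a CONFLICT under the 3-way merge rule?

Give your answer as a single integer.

Final LEFT:  [echo, alpha, juliet, juliet, delta, alpha, juliet]
Final RIGHT: [charlie, india, bravo, delta, bravo, alpha, alpha]
i=0: L=echo, R=charlie=BASE -> take LEFT -> echo
i=1: L=alpha, R=india=BASE -> take LEFT -> alpha
i=2: L=juliet=BASE, R=bravo -> take RIGHT -> bravo
i=3: L=juliet, R=delta=BASE -> take LEFT -> juliet
i=4: L=delta, R=bravo=BASE -> take LEFT -> delta
i=5: L=alpha R=alpha -> agree -> alpha
i=6: L=juliet, R=alpha=BASE -> take LEFT -> juliet
Conflict count: 0

Answer: 0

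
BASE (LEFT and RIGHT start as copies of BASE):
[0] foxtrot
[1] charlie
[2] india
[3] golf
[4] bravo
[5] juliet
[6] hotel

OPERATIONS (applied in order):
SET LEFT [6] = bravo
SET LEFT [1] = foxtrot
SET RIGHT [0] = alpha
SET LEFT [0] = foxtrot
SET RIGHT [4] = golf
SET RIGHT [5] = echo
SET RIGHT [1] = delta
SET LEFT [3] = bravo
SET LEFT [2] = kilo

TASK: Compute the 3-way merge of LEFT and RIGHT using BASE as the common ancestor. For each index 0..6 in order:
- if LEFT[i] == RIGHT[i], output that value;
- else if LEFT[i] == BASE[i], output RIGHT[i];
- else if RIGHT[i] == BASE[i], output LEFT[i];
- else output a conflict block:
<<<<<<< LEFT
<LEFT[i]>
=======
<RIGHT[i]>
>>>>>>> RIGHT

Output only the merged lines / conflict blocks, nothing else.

Answer: alpha
<<<<<<< LEFT
foxtrot
=======
delta
>>>>>>> RIGHT
kilo
bravo
golf
echo
bravo

Derivation:
Final LEFT:  [foxtrot, foxtrot, kilo, bravo, bravo, juliet, bravo]
Final RIGHT: [alpha, delta, india, golf, golf, echo, hotel]
i=0: L=foxtrot=BASE, R=alpha -> take RIGHT -> alpha
i=1: BASE=charlie L=foxtrot R=delta all differ -> CONFLICT
i=2: L=kilo, R=india=BASE -> take LEFT -> kilo
i=3: L=bravo, R=golf=BASE -> take LEFT -> bravo
i=4: L=bravo=BASE, R=golf -> take RIGHT -> golf
i=5: L=juliet=BASE, R=echo -> take RIGHT -> echo
i=6: L=bravo, R=hotel=BASE -> take LEFT -> bravo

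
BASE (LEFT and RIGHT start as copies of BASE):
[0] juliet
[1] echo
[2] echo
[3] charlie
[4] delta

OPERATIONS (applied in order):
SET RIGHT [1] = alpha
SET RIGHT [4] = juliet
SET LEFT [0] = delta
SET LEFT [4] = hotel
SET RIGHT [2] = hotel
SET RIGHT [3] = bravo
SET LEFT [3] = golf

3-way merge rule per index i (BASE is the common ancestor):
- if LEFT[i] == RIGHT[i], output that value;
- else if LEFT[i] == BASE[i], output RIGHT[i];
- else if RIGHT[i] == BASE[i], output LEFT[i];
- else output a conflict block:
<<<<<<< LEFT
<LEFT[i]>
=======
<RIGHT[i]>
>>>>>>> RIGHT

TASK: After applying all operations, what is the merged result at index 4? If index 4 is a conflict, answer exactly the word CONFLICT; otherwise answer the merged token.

Final LEFT:  [delta, echo, echo, golf, hotel]
Final RIGHT: [juliet, alpha, hotel, bravo, juliet]
i=0: L=delta, R=juliet=BASE -> take LEFT -> delta
i=1: L=echo=BASE, R=alpha -> take RIGHT -> alpha
i=2: L=echo=BASE, R=hotel -> take RIGHT -> hotel
i=3: BASE=charlie L=golf R=bravo all differ -> CONFLICT
i=4: BASE=delta L=hotel R=juliet all differ -> CONFLICT
Index 4 -> CONFLICT

Answer: CONFLICT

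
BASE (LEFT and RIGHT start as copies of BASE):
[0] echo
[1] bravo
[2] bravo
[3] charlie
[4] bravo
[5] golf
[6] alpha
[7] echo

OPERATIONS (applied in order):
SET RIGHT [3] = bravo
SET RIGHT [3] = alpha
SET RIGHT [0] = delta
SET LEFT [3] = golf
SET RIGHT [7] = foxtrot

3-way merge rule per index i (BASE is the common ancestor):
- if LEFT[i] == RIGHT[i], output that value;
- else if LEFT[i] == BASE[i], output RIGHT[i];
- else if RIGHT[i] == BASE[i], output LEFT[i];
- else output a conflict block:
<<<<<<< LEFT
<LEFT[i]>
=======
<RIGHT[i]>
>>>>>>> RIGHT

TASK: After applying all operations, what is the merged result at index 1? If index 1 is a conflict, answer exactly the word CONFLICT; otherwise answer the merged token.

Final LEFT:  [echo, bravo, bravo, golf, bravo, golf, alpha, echo]
Final RIGHT: [delta, bravo, bravo, alpha, bravo, golf, alpha, foxtrot]
i=0: L=echo=BASE, R=delta -> take RIGHT -> delta
i=1: L=bravo R=bravo -> agree -> bravo
i=2: L=bravo R=bravo -> agree -> bravo
i=3: BASE=charlie L=golf R=alpha all differ -> CONFLICT
i=4: L=bravo R=bravo -> agree -> bravo
i=5: L=golf R=golf -> agree -> golf
i=6: L=alpha R=alpha -> agree -> alpha
i=7: L=echo=BASE, R=foxtrot -> take RIGHT -> foxtrot
Index 1 -> bravo

Answer: bravo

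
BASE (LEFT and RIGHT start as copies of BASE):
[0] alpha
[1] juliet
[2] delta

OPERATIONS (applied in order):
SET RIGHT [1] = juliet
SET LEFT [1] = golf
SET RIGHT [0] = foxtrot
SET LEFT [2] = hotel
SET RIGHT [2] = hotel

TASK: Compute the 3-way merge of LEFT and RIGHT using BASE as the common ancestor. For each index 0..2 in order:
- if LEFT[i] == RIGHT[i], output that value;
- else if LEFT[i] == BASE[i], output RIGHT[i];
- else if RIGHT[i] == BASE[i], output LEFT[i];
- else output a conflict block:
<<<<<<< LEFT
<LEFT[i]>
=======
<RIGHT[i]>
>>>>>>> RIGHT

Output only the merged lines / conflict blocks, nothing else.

Final LEFT:  [alpha, golf, hotel]
Final RIGHT: [foxtrot, juliet, hotel]
i=0: L=alpha=BASE, R=foxtrot -> take RIGHT -> foxtrot
i=1: L=golf, R=juliet=BASE -> take LEFT -> golf
i=2: L=hotel R=hotel -> agree -> hotel

Answer: foxtrot
golf
hotel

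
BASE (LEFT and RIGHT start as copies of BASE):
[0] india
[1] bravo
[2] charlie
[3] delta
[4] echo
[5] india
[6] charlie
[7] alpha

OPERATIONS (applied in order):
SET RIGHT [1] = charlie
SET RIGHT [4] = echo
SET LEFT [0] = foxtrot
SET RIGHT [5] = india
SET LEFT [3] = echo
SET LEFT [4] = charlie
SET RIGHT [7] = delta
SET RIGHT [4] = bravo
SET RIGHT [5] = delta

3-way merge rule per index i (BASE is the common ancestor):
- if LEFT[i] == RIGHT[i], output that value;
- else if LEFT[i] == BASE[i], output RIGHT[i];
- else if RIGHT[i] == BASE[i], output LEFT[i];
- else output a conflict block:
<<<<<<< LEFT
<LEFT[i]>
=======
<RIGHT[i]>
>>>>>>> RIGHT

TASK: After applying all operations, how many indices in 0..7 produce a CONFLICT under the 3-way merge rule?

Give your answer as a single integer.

Answer: 1

Derivation:
Final LEFT:  [foxtrot, bravo, charlie, echo, charlie, india, charlie, alpha]
Final RIGHT: [india, charlie, charlie, delta, bravo, delta, charlie, delta]
i=0: L=foxtrot, R=india=BASE -> take LEFT -> foxtrot
i=1: L=bravo=BASE, R=charlie -> take RIGHT -> charlie
i=2: L=charlie R=charlie -> agree -> charlie
i=3: L=echo, R=delta=BASE -> take LEFT -> echo
i=4: BASE=echo L=charlie R=bravo all differ -> CONFLICT
i=5: L=india=BASE, R=delta -> take RIGHT -> delta
i=6: L=charlie R=charlie -> agree -> charlie
i=7: L=alpha=BASE, R=delta -> take RIGHT -> delta
Conflict count: 1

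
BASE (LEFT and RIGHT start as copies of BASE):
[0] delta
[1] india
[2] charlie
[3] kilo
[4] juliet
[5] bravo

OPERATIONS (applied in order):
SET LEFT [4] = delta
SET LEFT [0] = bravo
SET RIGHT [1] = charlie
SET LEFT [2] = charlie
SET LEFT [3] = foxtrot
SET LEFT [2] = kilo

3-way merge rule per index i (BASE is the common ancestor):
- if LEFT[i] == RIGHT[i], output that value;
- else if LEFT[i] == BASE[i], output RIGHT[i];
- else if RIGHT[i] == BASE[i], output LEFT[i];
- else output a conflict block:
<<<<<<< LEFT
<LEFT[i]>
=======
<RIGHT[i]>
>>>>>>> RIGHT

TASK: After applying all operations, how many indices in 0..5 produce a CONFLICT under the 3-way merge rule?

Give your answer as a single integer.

Answer: 0

Derivation:
Final LEFT:  [bravo, india, kilo, foxtrot, delta, bravo]
Final RIGHT: [delta, charlie, charlie, kilo, juliet, bravo]
i=0: L=bravo, R=delta=BASE -> take LEFT -> bravo
i=1: L=india=BASE, R=charlie -> take RIGHT -> charlie
i=2: L=kilo, R=charlie=BASE -> take LEFT -> kilo
i=3: L=foxtrot, R=kilo=BASE -> take LEFT -> foxtrot
i=4: L=delta, R=juliet=BASE -> take LEFT -> delta
i=5: L=bravo R=bravo -> agree -> bravo
Conflict count: 0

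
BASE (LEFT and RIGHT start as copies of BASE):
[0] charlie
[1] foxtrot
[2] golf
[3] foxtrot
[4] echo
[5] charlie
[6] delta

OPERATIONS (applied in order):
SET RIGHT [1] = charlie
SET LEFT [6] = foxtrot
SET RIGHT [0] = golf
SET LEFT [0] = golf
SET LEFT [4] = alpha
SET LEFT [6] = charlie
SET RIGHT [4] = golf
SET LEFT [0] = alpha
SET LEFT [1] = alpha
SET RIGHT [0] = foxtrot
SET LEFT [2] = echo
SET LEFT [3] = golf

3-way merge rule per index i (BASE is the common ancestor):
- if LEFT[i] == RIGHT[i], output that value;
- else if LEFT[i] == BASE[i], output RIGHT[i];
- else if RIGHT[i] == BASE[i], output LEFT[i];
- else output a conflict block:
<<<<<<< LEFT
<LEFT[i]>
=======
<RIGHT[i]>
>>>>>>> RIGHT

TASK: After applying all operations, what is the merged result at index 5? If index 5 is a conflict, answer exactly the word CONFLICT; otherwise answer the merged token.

Final LEFT:  [alpha, alpha, echo, golf, alpha, charlie, charlie]
Final RIGHT: [foxtrot, charlie, golf, foxtrot, golf, charlie, delta]
i=0: BASE=charlie L=alpha R=foxtrot all differ -> CONFLICT
i=1: BASE=foxtrot L=alpha R=charlie all differ -> CONFLICT
i=2: L=echo, R=golf=BASE -> take LEFT -> echo
i=3: L=golf, R=foxtrot=BASE -> take LEFT -> golf
i=4: BASE=echo L=alpha R=golf all differ -> CONFLICT
i=5: L=charlie R=charlie -> agree -> charlie
i=6: L=charlie, R=delta=BASE -> take LEFT -> charlie
Index 5 -> charlie

Answer: charlie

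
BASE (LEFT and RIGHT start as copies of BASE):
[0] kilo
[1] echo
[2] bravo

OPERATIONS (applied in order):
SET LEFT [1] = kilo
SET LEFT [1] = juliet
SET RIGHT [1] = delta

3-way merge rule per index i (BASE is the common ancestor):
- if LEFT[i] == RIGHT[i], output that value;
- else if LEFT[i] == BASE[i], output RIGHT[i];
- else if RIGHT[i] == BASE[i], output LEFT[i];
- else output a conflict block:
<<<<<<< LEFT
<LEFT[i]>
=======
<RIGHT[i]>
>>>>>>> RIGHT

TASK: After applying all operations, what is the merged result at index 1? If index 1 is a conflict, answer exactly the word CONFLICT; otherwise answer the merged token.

Answer: CONFLICT

Derivation:
Final LEFT:  [kilo, juliet, bravo]
Final RIGHT: [kilo, delta, bravo]
i=0: L=kilo R=kilo -> agree -> kilo
i=1: BASE=echo L=juliet R=delta all differ -> CONFLICT
i=2: L=bravo R=bravo -> agree -> bravo
Index 1 -> CONFLICT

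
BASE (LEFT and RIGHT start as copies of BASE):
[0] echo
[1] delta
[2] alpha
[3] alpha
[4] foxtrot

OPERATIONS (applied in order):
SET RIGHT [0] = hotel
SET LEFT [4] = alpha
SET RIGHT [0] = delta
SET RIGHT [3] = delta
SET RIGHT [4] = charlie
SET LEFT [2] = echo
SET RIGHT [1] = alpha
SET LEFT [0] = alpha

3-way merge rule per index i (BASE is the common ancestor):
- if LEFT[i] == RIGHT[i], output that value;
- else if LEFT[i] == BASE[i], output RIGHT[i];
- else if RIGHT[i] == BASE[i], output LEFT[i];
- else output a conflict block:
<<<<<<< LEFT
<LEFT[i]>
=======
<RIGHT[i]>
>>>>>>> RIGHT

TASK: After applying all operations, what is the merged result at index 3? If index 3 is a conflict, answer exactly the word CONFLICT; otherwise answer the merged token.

Answer: delta

Derivation:
Final LEFT:  [alpha, delta, echo, alpha, alpha]
Final RIGHT: [delta, alpha, alpha, delta, charlie]
i=0: BASE=echo L=alpha R=delta all differ -> CONFLICT
i=1: L=delta=BASE, R=alpha -> take RIGHT -> alpha
i=2: L=echo, R=alpha=BASE -> take LEFT -> echo
i=3: L=alpha=BASE, R=delta -> take RIGHT -> delta
i=4: BASE=foxtrot L=alpha R=charlie all differ -> CONFLICT
Index 3 -> delta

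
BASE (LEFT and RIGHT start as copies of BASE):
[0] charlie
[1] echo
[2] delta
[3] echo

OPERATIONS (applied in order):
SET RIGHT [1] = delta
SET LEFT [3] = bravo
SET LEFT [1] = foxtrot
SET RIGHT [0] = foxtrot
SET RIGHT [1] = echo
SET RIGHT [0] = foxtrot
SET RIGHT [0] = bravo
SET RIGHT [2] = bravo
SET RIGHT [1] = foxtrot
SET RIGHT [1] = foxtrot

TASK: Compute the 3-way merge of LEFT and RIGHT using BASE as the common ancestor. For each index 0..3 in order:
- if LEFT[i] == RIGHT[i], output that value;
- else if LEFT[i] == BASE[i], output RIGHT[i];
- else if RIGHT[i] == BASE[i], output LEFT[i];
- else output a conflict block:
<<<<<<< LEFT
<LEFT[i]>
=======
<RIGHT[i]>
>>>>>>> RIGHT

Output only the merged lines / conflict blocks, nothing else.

Final LEFT:  [charlie, foxtrot, delta, bravo]
Final RIGHT: [bravo, foxtrot, bravo, echo]
i=0: L=charlie=BASE, R=bravo -> take RIGHT -> bravo
i=1: L=foxtrot R=foxtrot -> agree -> foxtrot
i=2: L=delta=BASE, R=bravo -> take RIGHT -> bravo
i=3: L=bravo, R=echo=BASE -> take LEFT -> bravo

Answer: bravo
foxtrot
bravo
bravo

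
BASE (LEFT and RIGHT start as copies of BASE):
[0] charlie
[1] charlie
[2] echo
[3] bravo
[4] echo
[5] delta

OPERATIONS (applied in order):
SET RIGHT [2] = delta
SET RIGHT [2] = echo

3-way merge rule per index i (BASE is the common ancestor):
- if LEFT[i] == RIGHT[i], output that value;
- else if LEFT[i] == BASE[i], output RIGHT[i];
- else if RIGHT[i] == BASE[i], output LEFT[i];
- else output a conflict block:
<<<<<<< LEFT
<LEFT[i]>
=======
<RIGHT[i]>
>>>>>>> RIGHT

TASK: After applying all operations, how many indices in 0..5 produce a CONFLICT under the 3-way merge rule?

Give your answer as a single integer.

Answer: 0

Derivation:
Final LEFT:  [charlie, charlie, echo, bravo, echo, delta]
Final RIGHT: [charlie, charlie, echo, bravo, echo, delta]
i=0: L=charlie R=charlie -> agree -> charlie
i=1: L=charlie R=charlie -> agree -> charlie
i=2: L=echo R=echo -> agree -> echo
i=3: L=bravo R=bravo -> agree -> bravo
i=4: L=echo R=echo -> agree -> echo
i=5: L=delta R=delta -> agree -> delta
Conflict count: 0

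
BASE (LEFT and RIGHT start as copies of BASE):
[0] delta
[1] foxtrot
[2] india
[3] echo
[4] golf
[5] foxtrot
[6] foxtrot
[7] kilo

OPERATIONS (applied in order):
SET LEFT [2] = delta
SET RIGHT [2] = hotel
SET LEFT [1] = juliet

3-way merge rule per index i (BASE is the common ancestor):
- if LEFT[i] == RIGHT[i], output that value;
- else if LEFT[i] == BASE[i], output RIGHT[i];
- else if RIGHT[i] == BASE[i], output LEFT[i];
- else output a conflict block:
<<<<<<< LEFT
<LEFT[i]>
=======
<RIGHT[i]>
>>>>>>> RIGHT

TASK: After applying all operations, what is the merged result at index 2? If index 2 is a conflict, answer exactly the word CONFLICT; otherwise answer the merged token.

Answer: CONFLICT

Derivation:
Final LEFT:  [delta, juliet, delta, echo, golf, foxtrot, foxtrot, kilo]
Final RIGHT: [delta, foxtrot, hotel, echo, golf, foxtrot, foxtrot, kilo]
i=0: L=delta R=delta -> agree -> delta
i=1: L=juliet, R=foxtrot=BASE -> take LEFT -> juliet
i=2: BASE=india L=delta R=hotel all differ -> CONFLICT
i=3: L=echo R=echo -> agree -> echo
i=4: L=golf R=golf -> agree -> golf
i=5: L=foxtrot R=foxtrot -> agree -> foxtrot
i=6: L=foxtrot R=foxtrot -> agree -> foxtrot
i=7: L=kilo R=kilo -> agree -> kilo
Index 2 -> CONFLICT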